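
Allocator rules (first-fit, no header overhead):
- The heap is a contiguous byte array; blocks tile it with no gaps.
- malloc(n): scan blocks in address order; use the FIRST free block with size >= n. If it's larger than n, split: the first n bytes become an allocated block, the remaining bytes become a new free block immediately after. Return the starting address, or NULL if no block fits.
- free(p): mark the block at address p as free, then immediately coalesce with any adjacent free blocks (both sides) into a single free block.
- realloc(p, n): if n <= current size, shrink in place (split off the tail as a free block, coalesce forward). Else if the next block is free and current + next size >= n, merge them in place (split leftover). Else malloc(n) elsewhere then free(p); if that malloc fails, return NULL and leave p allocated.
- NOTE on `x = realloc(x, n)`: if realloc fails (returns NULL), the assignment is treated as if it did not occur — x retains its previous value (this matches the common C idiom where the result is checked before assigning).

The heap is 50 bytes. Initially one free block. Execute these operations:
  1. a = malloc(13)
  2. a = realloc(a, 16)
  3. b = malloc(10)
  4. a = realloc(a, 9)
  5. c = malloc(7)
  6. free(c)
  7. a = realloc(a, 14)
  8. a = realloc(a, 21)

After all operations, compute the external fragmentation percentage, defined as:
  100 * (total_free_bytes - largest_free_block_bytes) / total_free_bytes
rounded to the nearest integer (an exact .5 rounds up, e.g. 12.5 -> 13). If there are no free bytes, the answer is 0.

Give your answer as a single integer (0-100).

Answer: 16

Derivation:
Op 1: a = malloc(13) -> a = 0; heap: [0-12 ALLOC][13-49 FREE]
Op 2: a = realloc(a, 16) -> a = 0; heap: [0-15 ALLOC][16-49 FREE]
Op 3: b = malloc(10) -> b = 16; heap: [0-15 ALLOC][16-25 ALLOC][26-49 FREE]
Op 4: a = realloc(a, 9) -> a = 0; heap: [0-8 ALLOC][9-15 FREE][16-25 ALLOC][26-49 FREE]
Op 5: c = malloc(7) -> c = 9; heap: [0-8 ALLOC][9-15 ALLOC][16-25 ALLOC][26-49 FREE]
Op 6: free(c) -> (freed c); heap: [0-8 ALLOC][9-15 FREE][16-25 ALLOC][26-49 FREE]
Op 7: a = realloc(a, 14) -> a = 0; heap: [0-13 ALLOC][14-15 FREE][16-25 ALLOC][26-49 FREE]
Op 8: a = realloc(a, 21) -> a = 26; heap: [0-15 FREE][16-25 ALLOC][26-46 ALLOC][47-49 FREE]
Free blocks: [16 3] total_free=19 largest=16 -> 100*(19-16)/19 = 300/19 ≈ 15.789 -> rounds to 16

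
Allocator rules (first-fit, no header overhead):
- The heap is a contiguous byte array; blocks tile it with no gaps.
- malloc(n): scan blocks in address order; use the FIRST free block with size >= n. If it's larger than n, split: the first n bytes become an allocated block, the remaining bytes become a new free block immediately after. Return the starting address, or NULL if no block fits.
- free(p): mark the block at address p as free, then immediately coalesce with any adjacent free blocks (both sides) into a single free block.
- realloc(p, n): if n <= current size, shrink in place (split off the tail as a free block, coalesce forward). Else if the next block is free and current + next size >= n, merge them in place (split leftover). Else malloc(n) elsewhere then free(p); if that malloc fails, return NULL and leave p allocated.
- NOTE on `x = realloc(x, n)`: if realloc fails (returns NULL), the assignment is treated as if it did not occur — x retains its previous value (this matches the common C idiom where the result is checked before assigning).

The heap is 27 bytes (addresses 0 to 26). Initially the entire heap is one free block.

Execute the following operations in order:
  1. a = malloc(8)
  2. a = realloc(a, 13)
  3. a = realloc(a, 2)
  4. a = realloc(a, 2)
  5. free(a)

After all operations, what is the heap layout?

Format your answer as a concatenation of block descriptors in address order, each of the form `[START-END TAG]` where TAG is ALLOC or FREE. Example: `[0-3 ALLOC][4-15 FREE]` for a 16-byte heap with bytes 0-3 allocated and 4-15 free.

Answer: [0-26 FREE]

Derivation:
Op 1: a = malloc(8) -> a = 0; heap: [0-7 ALLOC][8-26 FREE]
Op 2: a = realloc(a, 13) -> a = 0; heap: [0-12 ALLOC][13-26 FREE]
Op 3: a = realloc(a, 2) -> a = 0; heap: [0-1 ALLOC][2-26 FREE]
Op 4: a = realloc(a, 2) -> a = 0; heap: [0-1 ALLOC][2-26 FREE]
Op 5: free(a) -> (freed a); heap: [0-26 FREE]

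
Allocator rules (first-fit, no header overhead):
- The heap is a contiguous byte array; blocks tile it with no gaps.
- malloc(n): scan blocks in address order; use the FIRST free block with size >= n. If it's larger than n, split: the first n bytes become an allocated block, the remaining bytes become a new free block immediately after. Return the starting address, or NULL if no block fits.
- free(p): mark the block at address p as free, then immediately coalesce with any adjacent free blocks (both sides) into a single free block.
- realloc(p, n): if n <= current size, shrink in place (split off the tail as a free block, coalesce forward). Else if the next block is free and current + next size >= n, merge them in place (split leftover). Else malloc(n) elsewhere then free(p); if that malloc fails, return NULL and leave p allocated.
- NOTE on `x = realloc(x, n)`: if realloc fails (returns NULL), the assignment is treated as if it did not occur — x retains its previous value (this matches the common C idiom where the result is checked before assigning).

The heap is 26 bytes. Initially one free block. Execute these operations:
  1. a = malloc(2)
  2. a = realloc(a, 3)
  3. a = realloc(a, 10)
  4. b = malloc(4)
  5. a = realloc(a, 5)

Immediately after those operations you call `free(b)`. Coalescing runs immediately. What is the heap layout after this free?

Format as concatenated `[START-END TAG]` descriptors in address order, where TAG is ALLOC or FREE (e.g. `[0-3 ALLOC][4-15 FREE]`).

Op 1: a = malloc(2) -> a = 0; heap: [0-1 ALLOC][2-25 FREE]
Op 2: a = realloc(a, 3) -> a = 0; heap: [0-2 ALLOC][3-25 FREE]
Op 3: a = realloc(a, 10) -> a = 0; heap: [0-9 ALLOC][10-25 FREE]
Op 4: b = malloc(4) -> b = 10; heap: [0-9 ALLOC][10-13 ALLOC][14-25 FREE]
Op 5: a = realloc(a, 5) -> a = 0; heap: [0-4 ALLOC][5-9 FREE][10-13 ALLOC][14-25 FREE]
free(b): b = 10 -> block [10-13 ALLOC]; mark free, coalesce with adjacent free neighbors -> [0-4 ALLOC][5-25 FREE]

Answer: [0-4 ALLOC][5-25 FREE]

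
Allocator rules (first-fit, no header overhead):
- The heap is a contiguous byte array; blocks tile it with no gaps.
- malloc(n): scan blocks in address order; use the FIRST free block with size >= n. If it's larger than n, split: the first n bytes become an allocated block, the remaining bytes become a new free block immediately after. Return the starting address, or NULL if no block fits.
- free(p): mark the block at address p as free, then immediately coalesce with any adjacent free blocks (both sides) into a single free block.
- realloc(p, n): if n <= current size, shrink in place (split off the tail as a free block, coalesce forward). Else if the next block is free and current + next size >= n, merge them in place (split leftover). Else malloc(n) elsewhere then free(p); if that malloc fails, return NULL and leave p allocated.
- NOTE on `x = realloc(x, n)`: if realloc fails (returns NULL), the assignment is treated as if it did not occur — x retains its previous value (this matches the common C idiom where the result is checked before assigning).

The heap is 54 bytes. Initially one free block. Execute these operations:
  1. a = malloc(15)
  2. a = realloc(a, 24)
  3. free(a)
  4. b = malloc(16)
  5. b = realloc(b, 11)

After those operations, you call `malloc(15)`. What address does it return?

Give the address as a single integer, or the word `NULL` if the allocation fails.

Op 1: a = malloc(15) -> a = 0; heap: [0-14 ALLOC][15-53 FREE]
Op 2: a = realloc(a, 24) -> a = 0; heap: [0-23 ALLOC][24-53 FREE]
Op 3: free(a) -> (freed a); heap: [0-53 FREE]
Op 4: b = malloc(16) -> b = 0; heap: [0-15 ALLOC][16-53 FREE]
Op 5: b = realloc(b, 11) -> b = 0; heap: [0-10 ALLOC][11-53 FREE]
malloc(15): first-fit scan over [0-10 ALLOC][11-53 FREE] -> 11

Answer: 11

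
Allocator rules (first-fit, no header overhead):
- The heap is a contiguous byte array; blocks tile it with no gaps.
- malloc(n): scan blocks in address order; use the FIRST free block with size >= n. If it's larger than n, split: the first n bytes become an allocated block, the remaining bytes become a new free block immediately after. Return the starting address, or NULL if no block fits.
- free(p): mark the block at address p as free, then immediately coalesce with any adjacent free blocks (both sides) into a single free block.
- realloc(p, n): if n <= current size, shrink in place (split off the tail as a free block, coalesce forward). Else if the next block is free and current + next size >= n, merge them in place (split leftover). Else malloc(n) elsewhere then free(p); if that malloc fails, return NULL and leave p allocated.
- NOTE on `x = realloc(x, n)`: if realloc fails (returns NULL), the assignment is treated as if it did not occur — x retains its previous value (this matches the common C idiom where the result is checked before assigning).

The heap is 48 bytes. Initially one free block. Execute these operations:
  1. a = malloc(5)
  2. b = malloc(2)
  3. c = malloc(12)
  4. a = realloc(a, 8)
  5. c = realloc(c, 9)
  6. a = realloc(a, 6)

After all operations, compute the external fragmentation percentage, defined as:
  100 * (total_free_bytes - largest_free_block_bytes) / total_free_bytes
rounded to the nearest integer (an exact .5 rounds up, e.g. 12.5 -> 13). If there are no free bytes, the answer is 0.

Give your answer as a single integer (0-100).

Op 1: a = malloc(5) -> a = 0; heap: [0-4 ALLOC][5-47 FREE]
Op 2: b = malloc(2) -> b = 5; heap: [0-4 ALLOC][5-6 ALLOC][7-47 FREE]
Op 3: c = malloc(12) -> c = 7; heap: [0-4 ALLOC][5-6 ALLOC][7-18 ALLOC][19-47 FREE]
Op 4: a = realloc(a, 8) -> a = 19; heap: [0-4 FREE][5-6 ALLOC][7-18 ALLOC][19-26 ALLOC][27-47 FREE]
Op 5: c = realloc(c, 9) -> c = 7; heap: [0-4 FREE][5-6 ALLOC][7-15 ALLOC][16-18 FREE][19-26 ALLOC][27-47 FREE]
Op 6: a = realloc(a, 6) -> a = 19; heap: [0-4 FREE][5-6 ALLOC][7-15 ALLOC][16-18 FREE][19-24 ALLOC][25-47 FREE]
Free blocks: [5 3 23] total_free=31 largest=23 -> 100*(31-23)/31 = 800/31 ≈ 25.806 -> rounds to 26

Answer: 26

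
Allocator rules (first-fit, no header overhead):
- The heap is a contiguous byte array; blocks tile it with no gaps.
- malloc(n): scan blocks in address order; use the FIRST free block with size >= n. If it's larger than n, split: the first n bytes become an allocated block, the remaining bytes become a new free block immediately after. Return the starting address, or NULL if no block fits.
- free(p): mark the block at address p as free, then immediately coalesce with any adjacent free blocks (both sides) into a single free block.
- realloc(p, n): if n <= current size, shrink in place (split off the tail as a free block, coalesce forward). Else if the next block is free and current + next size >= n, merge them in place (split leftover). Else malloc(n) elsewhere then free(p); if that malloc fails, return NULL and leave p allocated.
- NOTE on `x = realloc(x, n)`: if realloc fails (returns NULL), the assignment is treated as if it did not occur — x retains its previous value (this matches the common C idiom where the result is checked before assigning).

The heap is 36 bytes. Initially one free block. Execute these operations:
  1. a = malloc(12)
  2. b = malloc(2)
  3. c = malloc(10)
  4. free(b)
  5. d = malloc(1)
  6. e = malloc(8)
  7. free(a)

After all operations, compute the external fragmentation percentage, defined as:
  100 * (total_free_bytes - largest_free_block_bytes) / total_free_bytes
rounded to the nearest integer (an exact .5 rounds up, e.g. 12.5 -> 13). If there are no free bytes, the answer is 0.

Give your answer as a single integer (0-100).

Answer: 29

Derivation:
Op 1: a = malloc(12) -> a = 0; heap: [0-11 ALLOC][12-35 FREE]
Op 2: b = malloc(2) -> b = 12; heap: [0-11 ALLOC][12-13 ALLOC][14-35 FREE]
Op 3: c = malloc(10) -> c = 14; heap: [0-11 ALLOC][12-13 ALLOC][14-23 ALLOC][24-35 FREE]
Op 4: free(b) -> (freed b); heap: [0-11 ALLOC][12-13 FREE][14-23 ALLOC][24-35 FREE]
Op 5: d = malloc(1) -> d = 12; heap: [0-11 ALLOC][12-12 ALLOC][13-13 FREE][14-23 ALLOC][24-35 FREE]
Op 6: e = malloc(8) -> e = 24; heap: [0-11 ALLOC][12-12 ALLOC][13-13 FREE][14-23 ALLOC][24-31 ALLOC][32-35 FREE]
Op 7: free(a) -> (freed a); heap: [0-11 FREE][12-12 ALLOC][13-13 FREE][14-23 ALLOC][24-31 ALLOC][32-35 FREE]
Free blocks: [12 1 4] total_free=17 largest=12 -> 100*(17-12)/17 = 500/17 ≈ 29.412 -> rounds to 29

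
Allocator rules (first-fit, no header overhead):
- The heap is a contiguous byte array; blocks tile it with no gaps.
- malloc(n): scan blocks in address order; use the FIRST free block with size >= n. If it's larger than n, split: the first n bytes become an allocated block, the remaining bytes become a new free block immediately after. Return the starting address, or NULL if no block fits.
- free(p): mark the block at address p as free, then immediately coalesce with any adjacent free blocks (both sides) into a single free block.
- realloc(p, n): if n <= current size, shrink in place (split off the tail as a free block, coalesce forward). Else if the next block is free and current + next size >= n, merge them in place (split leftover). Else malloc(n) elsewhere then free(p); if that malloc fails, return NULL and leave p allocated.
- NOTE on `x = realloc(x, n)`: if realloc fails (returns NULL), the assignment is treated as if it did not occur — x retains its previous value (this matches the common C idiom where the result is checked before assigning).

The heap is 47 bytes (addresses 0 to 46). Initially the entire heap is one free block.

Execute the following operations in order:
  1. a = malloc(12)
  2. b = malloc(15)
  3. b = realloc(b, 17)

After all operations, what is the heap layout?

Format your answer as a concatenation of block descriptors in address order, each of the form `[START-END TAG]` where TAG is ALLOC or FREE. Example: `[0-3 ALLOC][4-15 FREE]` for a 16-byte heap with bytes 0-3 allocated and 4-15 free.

Op 1: a = malloc(12) -> a = 0; heap: [0-11 ALLOC][12-46 FREE]
Op 2: b = malloc(15) -> b = 12; heap: [0-11 ALLOC][12-26 ALLOC][27-46 FREE]
Op 3: b = realloc(b, 17) -> b = 12; heap: [0-11 ALLOC][12-28 ALLOC][29-46 FREE]

Answer: [0-11 ALLOC][12-28 ALLOC][29-46 FREE]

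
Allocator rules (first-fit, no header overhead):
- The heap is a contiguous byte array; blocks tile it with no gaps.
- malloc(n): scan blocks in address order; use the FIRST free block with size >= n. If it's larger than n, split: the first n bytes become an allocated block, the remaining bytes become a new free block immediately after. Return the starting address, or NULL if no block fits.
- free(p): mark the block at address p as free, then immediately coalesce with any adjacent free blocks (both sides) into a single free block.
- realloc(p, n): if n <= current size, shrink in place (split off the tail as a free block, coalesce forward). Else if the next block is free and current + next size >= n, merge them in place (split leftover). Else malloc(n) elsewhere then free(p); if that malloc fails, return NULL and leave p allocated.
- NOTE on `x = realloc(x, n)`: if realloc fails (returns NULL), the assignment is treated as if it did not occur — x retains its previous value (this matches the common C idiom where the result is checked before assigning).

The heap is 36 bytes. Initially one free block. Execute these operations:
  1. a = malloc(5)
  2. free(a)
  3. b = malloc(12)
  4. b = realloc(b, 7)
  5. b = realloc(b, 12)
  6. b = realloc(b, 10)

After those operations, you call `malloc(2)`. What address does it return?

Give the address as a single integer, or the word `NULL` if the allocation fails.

Answer: 10

Derivation:
Op 1: a = malloc(5) -> a = 0; heap: [0-4 ALLOC][5-35 FREE]
Op 2: free(a) -> (freed a); heap: [0-35 FREE]
Op 3: b = malloc(12) -> b = 0; heap: [0-11 ALLOC][12-35 FREE]
Op 4: b = realloc(b, 7) -> b = 0; heap: [0-6 ALLOC][7-35 FREE]
Op 5: b = realloc(b, 12) -> b = 0; heap: [0-11 ALLOC][12-35 FREE]
Op 6: b = realloc(b, 10) -> b = 0; heap: [0-9 ALLOC][10-35 FREE]
malloc(2): first-fit scan over [0-9 ALLOC][10-35 FREE] -> 10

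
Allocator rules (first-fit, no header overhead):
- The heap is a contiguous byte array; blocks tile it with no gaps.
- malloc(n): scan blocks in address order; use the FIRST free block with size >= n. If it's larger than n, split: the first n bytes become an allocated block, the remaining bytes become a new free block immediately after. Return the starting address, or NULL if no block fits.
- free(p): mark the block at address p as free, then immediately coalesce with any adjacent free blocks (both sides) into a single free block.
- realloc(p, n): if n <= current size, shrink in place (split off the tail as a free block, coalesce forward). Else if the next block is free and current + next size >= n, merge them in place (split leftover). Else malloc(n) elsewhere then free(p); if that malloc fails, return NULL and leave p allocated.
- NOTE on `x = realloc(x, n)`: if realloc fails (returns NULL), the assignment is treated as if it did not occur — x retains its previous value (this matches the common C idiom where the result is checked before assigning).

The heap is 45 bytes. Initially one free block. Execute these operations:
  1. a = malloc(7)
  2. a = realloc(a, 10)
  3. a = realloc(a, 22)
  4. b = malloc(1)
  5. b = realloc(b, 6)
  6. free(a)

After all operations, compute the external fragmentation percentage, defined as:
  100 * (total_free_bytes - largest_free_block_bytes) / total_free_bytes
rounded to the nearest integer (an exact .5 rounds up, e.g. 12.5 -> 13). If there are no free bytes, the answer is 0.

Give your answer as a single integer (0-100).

Answer: 44

Derivation:
Op 1: a = malloc(7) -> a = 0; heap: [0-6 ALLOC][7-44 FREE]
Op 2: a = realloc(a, 10) -> a = 0; heap: [0-9 ALLOC][10-44 FREE]
Op 3: a = realloc(a, 22) -> a = 0; heap: [0-21 ALLOC][22-44 FREE]
Op 4: b = malloc(1) -> b = 22; heap: [0-21 ALLOC][22-22 ALLOC][23-44 FREE]
Op 5: b = realloc(b, 6) -> b = 22; heap: [0-21 ALLOC][22-27 ALLOC][28-44 FREE]
Op 6: free(a) -> (freed a); heap: [0-21 FREE][22-27 ALLOC][28-44 FREE]
Free blocks: [22 17] total_free=39 largest=22 -> 100*(39-22)/39 = 1700/39 ≈ 43.590 -> rounds to 44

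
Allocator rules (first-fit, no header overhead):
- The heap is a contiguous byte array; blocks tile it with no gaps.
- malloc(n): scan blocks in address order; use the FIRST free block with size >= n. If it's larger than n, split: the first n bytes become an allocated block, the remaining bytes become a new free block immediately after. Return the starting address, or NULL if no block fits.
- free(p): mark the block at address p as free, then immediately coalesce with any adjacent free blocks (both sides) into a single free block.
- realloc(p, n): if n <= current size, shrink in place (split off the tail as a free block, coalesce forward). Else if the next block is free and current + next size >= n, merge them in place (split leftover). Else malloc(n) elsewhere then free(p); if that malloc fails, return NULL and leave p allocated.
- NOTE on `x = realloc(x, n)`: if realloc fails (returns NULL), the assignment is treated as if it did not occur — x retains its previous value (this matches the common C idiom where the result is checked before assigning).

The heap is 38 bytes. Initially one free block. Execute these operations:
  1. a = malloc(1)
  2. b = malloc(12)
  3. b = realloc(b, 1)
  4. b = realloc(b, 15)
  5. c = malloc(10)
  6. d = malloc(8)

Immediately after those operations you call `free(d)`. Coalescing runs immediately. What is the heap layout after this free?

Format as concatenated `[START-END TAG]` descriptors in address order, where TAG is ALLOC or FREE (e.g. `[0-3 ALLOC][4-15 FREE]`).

Answer: [0-0 ALLOC][1-15 ALLOC][16-25 ALLOC][26-37 FREE]

Derivation:
Op 1: a = malloc(1) -> a = 0; heap: [0-0 ALLOC][1-37 FREE]
Op 2: b = malloc(12) -> b = 1; heap: [0-0 ALLOC][1-12 ALLOC][13-37 FREE]
Op 3: b = realloc(b, 1) -> b = 1; heap: [0-0 ALLOC][1-1 ALLOC][2-37 FREE]
Op 4: b = realloc(b, 15) -> b = 1; heap: [0-0 ALLOC][1-15 ALLOC][16-37 FREE]
Op 5: c = malloc(10) -> c = 16; heap: [0-0 ALLOC][1-15 ALLOC][16-25 ALLOC][26-37 FREE]
Op 6: d = malloc(8) -> d = 26; heap: [0-0 ALLOC][1-15 ALLOC][16-25 ALLOC][26-33 ALLOC][34-37 FREE]
free(d): d = 26 -> block [26-33 ALLOC]; mark free, coalesce with adjacent free neighbors -> [0-0 ALLOC][1-15 ALLOC][16-25 ALLOC][26-37 FREE]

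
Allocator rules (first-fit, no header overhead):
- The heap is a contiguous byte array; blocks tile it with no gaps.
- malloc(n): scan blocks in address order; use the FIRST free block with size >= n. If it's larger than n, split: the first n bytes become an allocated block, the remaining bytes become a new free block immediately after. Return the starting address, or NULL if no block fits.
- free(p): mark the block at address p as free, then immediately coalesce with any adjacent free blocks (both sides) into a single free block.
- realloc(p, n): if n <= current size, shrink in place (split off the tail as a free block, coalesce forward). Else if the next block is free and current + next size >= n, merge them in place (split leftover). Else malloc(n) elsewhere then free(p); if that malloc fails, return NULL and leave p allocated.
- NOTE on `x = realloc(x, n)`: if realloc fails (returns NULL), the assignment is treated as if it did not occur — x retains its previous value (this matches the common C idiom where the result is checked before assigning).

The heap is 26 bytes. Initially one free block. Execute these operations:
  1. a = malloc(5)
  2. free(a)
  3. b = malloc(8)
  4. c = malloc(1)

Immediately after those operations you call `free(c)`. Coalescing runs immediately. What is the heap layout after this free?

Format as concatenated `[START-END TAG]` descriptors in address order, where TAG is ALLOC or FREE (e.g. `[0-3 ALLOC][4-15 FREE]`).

Answer: [0-7 ALLOC][8-25 FREE]

Derivation:
Op 1: a = malloc(5) -> a = 0; heap: [0-4 ALLOC][5-25 FREE]
Op 2: free(a) -> (freed a); heap: [0-25 FREE]
Op 3: b = malloc(8) -> b = 0; heap: [0-7 ALLOC][8-25 FREE]
Op 4: c = malloc(1) -> c = 8; heap: [0-7 ALLOC][8-8 ALLOC][9-25 FREE]
free(c): c = 8 -> block [8-8 ALLOC]; mark free, coalesce with adjacent free neighbors -> [0-7 ALLOC][8-25 FREE]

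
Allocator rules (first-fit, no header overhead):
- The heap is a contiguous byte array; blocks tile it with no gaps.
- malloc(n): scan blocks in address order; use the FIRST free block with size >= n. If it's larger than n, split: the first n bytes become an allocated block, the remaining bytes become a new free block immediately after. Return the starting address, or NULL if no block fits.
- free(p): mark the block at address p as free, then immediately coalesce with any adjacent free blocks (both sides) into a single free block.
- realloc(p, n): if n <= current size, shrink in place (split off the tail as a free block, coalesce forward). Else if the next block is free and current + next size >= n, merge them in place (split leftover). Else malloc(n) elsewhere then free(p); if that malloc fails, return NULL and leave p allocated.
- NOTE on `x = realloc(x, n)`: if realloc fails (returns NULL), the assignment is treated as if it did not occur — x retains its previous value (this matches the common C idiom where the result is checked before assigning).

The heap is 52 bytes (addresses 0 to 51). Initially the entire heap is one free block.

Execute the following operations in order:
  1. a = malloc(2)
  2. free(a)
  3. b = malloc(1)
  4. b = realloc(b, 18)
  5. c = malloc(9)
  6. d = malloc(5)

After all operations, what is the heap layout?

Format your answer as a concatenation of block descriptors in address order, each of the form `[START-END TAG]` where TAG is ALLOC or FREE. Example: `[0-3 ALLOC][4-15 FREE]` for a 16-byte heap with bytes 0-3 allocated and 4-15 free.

Op 1: a = malloc(2) -> a = 0; heap: [0-1 ALLOC][2-51 FREE]
Op 2: free(a) -> (freed a); heap: [0-51 FREE]
Op 3: b = malloc(1) -> b = 0; heap: [0-0 ALLOC][1-51 FREE]
Op 4: b = realloc(b, 18) -> b = 0; heap: [0-17 ALLOC][18-51 FREE]
Op 5: c = malloc(9) -> c = 18; heap: [0-17 ALLOC][18-26 ALLOC][27-51 FREE]
Op 6: d = malloc(5) -> d = 27; heap: [0-17 ALLOC][18-26 ALLOC][27-31 ALLOC][32-51 FREE]

Answer: [0-17 ALLOC][18-26 ALLOC][27-31 ALLOC][32-51 FREE]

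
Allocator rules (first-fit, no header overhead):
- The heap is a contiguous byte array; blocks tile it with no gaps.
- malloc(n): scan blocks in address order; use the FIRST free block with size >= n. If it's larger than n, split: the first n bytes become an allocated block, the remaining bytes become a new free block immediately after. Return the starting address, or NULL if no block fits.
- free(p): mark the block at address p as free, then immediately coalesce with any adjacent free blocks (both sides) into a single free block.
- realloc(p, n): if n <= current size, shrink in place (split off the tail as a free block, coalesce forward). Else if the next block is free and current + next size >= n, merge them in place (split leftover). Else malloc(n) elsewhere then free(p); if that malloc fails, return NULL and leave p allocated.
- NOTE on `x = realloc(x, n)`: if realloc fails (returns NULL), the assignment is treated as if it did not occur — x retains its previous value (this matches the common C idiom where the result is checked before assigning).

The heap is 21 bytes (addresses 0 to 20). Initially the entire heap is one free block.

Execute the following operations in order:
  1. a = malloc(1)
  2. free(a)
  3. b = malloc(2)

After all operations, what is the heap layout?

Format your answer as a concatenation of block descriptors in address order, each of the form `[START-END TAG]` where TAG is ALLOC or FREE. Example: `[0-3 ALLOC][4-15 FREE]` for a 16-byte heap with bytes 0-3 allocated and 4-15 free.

Op 1: a = malloc(1) -> a = 0; heap: [0-0 ALLOC][1-20 FREE]
Op 2: free(a) -> (freed a); heap: [0-20 FREE]
Op 3: b = malloc(2) -> b = 0; heap: [0-1 ALLOC][2-20 FREE]

Answer: [0-1 ALLOC][2-20 FREE]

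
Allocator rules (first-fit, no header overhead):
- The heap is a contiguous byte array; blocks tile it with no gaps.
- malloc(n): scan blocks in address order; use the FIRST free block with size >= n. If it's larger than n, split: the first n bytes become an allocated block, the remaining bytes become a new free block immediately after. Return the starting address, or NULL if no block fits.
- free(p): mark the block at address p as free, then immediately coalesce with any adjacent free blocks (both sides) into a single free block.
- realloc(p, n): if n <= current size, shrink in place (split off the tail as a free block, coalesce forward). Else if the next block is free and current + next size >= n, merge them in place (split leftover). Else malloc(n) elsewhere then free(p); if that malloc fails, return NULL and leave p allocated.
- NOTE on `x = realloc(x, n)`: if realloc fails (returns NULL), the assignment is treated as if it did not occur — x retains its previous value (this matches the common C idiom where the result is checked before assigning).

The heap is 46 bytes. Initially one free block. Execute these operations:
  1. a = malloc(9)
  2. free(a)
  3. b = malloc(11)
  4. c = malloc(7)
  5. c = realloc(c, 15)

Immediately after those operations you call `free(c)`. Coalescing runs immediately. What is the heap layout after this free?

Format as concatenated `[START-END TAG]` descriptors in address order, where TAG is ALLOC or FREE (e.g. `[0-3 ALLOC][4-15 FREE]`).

Op 1: a = malloc(9) -> a = 0; heap: [0-8 ALLOC][9-45 FREE]
Op 2: free(a) -> (freed a); heap: [0-45 FREE]
Op 3: b = malloc(11) -> b = 0; heap: [0-10 ALLOC][11-45 FREE]
Op 4: c = malloc(7) -> c = 11; heap: [0-10 ALLOC][11-17 ALLOC][18-45 FREE]
Op 5: c = realloc(c, 15) -> c = 11; heap: [0-10 ALLOC][11-25 ALLOC][26-45 FREE]
free(c): c = 11 -> block [11-25 ALLOC]; mark free, coalesce with adjacent free neighbors -> [0-10 ALLOC][11-45 FREE]

Answer: [0-10 ALLOC][11-45 FREE]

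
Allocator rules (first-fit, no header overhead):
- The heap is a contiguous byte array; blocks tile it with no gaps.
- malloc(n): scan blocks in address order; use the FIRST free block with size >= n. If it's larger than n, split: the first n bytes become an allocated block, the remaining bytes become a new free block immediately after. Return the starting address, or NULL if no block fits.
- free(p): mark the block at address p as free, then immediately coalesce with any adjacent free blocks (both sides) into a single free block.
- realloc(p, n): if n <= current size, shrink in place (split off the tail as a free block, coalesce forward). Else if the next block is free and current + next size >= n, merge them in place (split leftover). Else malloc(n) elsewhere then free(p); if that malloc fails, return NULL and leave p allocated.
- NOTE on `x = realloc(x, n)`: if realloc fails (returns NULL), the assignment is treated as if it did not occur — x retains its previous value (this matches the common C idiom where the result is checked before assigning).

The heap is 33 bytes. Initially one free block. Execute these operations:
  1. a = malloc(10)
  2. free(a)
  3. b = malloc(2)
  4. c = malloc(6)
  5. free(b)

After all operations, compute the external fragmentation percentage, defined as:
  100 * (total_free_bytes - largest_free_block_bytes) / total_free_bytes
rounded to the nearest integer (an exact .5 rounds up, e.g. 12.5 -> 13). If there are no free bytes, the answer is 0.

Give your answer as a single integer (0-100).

Op 1: a = malloc(10) -> a = 0; heap: [0-9 ALLOC][10-32 FREE]
Op 2: free(a) -> (freed a); heap: [0-32 FREE]
Op 3: b = malloc(2) -> b = 0; heap: [0-1 ALLOC][2-32 FREE]
Op 4: c = malloc(6) -> c = 2; heap: [0-1 ALLOC][2-7 ALLOC][8-32 FREE]
Op 5: free(b) -> (freed b); heap: [0-1 FREE][2-7 ALLOC][8-32 FREE]
Free blocks: [2 25] total_free=27 largest=25 -> 100*(27-25)/27 = 200/27 ≈ 7.407 -> rounds to 7

Answer: 7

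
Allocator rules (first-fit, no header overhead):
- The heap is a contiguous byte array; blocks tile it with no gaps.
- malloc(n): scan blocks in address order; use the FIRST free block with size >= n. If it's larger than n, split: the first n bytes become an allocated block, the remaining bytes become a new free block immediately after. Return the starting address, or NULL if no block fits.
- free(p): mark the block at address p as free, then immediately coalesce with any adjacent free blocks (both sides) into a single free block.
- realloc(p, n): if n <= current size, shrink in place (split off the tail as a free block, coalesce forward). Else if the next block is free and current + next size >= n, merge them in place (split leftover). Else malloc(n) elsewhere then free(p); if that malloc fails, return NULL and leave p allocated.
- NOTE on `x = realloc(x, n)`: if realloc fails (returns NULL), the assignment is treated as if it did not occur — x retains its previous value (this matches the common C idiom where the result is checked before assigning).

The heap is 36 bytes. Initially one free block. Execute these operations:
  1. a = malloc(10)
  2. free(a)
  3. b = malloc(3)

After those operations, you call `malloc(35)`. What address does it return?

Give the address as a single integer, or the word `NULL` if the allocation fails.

Op 1: a = malloc(10) -> a = 0; heap: [0-9 ALLOC][10-35 FREE]
Op 2: free(a) -> (freed a); heap: [0-35 FREE]
Op 3: b = malloc(3) -> b = 0; heap: [0-2 ALLOC][3-35 FREE]
malloc(35): first-fit scan over [0-2 ALLOC][3-35 FREE] -> NULL

Answer: NULL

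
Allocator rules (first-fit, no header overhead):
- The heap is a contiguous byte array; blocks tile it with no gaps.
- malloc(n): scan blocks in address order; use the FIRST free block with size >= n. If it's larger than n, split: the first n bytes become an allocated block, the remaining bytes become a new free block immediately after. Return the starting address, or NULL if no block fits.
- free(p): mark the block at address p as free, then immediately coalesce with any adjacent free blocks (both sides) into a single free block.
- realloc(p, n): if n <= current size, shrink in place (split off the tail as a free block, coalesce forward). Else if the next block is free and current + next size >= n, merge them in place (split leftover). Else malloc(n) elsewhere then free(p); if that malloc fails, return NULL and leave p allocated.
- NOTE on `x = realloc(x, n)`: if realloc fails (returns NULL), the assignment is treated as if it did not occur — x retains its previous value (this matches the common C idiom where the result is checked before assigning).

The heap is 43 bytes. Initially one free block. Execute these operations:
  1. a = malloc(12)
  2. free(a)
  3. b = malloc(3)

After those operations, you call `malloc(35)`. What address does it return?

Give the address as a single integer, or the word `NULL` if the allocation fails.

Answer: 3

Derivation:
Op 1: a = malloc(12) -> a = 0; heap: [0-11 ALLOC][12-42 FREE]
Op 2: free(a) -> (freed a); heap: [0-42 FREE]
Op 3: b = malloc(3) -> b = 0; heap: [0-2 ALLOC][3-42 FREE]
malloc(35): first-fit scan over [0-2 ALLOC][3-42 FREE] -> 3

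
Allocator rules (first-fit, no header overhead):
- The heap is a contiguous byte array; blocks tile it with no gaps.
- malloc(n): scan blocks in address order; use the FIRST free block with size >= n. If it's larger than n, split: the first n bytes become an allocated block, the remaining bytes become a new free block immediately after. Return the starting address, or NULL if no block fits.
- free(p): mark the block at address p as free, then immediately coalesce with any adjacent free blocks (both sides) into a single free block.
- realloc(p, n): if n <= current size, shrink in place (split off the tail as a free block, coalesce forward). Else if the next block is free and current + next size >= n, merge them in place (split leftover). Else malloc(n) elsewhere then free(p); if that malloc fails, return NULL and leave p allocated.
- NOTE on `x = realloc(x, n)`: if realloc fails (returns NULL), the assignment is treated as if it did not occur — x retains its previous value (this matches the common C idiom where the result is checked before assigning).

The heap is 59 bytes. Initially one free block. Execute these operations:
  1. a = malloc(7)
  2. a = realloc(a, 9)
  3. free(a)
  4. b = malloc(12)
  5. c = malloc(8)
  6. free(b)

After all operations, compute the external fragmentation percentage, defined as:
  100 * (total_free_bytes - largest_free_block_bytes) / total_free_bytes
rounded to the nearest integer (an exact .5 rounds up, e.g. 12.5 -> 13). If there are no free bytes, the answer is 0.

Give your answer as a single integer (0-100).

Answer: 24

Derivation:
Op 1: a = malloc(7) -> a = 0; heap: [0-6 ALLOC][7-58 FREE]
Op 2: a = realloc(a, 9) -> a = 0; heap: [0-8 ALLOC][9-58 FREE]
Op 3: free(a) -> (freed a); heap: [0-58 FREE]
Op 4: b = malloc(12) -> b = 0; heap: [0-11 ALLOC][12-58 FREE]
Op 5: c = malloc(8) -> c = 12; heap: [0-11 ALLOC][12-19 ALLOC][20-58 FREE]
Op 6: free(b) -> (freed b); heap: [0-11 FREE][12-19 ALLOC][20-58 FREE]
Free blocks: [12 39] total_free=51 largest=39 -> 100*(51-39)/51 = 1200/51 ≈ 23.529 -> rounds to 24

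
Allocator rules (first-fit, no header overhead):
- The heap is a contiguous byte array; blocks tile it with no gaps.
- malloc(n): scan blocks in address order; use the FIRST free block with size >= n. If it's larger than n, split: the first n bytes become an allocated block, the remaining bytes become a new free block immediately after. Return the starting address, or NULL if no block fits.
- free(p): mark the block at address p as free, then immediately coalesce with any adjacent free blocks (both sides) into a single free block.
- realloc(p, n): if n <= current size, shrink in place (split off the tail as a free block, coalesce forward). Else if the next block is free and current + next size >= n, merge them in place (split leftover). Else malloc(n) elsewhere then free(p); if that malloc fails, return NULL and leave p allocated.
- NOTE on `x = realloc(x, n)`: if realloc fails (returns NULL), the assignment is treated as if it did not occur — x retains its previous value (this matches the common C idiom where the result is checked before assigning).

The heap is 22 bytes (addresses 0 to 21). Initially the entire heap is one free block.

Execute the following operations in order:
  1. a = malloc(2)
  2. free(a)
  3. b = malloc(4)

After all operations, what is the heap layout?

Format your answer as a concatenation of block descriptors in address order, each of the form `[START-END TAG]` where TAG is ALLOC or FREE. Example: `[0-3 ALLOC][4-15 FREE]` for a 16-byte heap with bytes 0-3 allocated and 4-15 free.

Answer: [0-3 ALLOC][4-21 FREE]

Derivation:
Op 1: a = malloc(2) -> a = 0; heap: [0-1 ALLOC][2-21 FREE]
Op 2: free(a) -> (freed a); heap: [0-21 FREE]
Op 3: b = malloc(4) -> b = 0; heap: [0-3 ALLOC][4-21 FREE]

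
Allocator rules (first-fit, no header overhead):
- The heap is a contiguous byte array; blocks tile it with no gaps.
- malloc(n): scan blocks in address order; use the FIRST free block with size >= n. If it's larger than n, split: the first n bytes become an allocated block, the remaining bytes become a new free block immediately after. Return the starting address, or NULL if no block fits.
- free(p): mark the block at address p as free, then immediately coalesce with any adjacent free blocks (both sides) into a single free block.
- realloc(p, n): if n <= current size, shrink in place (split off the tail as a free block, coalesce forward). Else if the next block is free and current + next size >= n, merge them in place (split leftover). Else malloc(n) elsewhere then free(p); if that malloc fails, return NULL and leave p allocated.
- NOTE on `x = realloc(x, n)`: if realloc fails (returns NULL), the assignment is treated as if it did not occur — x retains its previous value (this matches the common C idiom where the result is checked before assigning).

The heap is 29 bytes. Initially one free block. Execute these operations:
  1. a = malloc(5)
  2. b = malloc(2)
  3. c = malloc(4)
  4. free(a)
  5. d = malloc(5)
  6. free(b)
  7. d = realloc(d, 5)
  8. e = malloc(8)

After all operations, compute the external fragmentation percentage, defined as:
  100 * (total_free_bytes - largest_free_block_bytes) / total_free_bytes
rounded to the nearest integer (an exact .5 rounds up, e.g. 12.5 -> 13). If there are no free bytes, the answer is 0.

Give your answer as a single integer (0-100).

Answer: 17

Derivation:
Op 1: a = malloc(5) -> a = 0; heap: [0-4 ALLOC][5-28 FREE]
Op 2: b = malloc(2) -> b = 5; heap: [0-4 ALLOC][5-6 ALLOC][7-28 FREE]
Op 3: c = malloc(4) -> c = 7; heap: [0-4 ALLOC][5-6 ALLOC][7-10 ALLOC][11-28 FREE]
Op 4: free(a) -> (freed a); heap: [0-4 FREE][5-6 ALLOC][7-10 ALLOC][11-28 FREE]
Op 5: d = malloc(5) -> d = 0; heap: [0-4 ALLOC][5-6 ALLOC][7-10 ALLOC][11-28 FREE]
Op 6: free(b) -> (freed b); heap: [0-4 ALLOC][5-6 FREE][7-10 ALLOC][11-28 FREE]
Op 7: d = realloc(d, 5) -> d = 0; heap: [0-4 ALLOC][5-6 FREE][7-10 ALLOC][11-28 FREE]
Op 8: e = malloc(8) -> e = 11; heap: [0-4 ALLOC][5-6 FREE][7-10 ALLOC][11-18 ALLOC][19-28 FREE]
Free blocks: [2 10] total_free=12 largest=10 -> 100*(12-10)/12 = 200/12 ≈ 16.667 -> rounds to 17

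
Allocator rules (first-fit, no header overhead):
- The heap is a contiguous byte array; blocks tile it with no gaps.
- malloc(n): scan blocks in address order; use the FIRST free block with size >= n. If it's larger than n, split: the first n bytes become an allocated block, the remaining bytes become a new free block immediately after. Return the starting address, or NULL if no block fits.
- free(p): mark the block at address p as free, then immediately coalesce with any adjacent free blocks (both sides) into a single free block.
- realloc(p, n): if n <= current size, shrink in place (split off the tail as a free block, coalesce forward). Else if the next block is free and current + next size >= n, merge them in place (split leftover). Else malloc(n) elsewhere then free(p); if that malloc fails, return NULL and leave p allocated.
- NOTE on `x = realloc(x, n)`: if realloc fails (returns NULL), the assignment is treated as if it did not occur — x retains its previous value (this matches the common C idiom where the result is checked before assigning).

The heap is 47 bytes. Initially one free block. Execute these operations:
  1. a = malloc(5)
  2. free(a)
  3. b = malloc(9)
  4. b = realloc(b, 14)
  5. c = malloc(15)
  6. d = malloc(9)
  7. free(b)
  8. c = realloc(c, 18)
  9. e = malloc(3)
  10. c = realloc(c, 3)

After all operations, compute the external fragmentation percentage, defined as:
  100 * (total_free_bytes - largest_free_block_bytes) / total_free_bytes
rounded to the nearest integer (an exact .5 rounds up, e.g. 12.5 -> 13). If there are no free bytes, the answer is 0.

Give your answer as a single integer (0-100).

Op 1: a = malloc(5) -> a = 0; heap: [0-4 ALLOC][5-46 FREE]
Op 2: free(a) -> (freed a); heap: [0-46 FREE]
Op 3: b = malloc(9) -> b = 0; heap: [0-8 ALLOC][9-46 FREE]
Op 4: b = realloc(b, 14) -> b = 0; heap: [0-13 ALLOC][14-46 FREE]
Op 5: c = malloc(15) -> c = 14; heap: [0-13 ALLOC][14-28 ALLOC][29-46 FREE]
Op 6: d = malloc(9) -> d = 29; heap: [0-13 ALLOC][14-28 ALLOC][29-37 ALLOC][38-46 FREE]
Op 7: free(b) -> (freed b); heap: [0-13 FREE][14-28 ALLOC][29-37 ALLOC][38-46 FREE]
Op 8: c = realloc(c, 18) -> NULL (c unchanged); heap: [0-13 FREE][14-28 ALLOC][29-37 ALLOC][38-46 FREE]
Op 9: e = malloc(3) -> e = 0; heap: [0-2 ALLOC][3-13 FREE][14-28 ALLOC][29-37 ALLOC][38-46 FREE]
Op 10: c = realloc(c, 3) -> c = 14; heap: [0-2 ALLOC][3-13 FREE][14-16 ALLOC][17-28 FREE][29-37 ALLOC][38-46 FREE]
Free blocks: [11 12 9] total_free=32 largest=12 -> 100*(32-12)/32 = 2000/32 = 62.5 -> rounds to 63

Answer: 63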